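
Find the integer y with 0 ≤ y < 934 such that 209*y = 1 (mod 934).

791

934 = 4*209 + 98
209 = 2*98 + 13
98 = 7*13 + 7
13 = 1*7 + 6
7 = 1*6 + 1
6 = 6*1 + 0
gcd(209, 934) = 1, so the inverse exists.
Back-substitute for 1:
1 = 1*7 − 1*6
  = −1*13 + 2*7
  = 2*98 − 15*13
  = −15*209 + 32*98
  = 32*934 − 143*209
So 209⁻¹ ≡ −143 ≡ 791 (mod 934).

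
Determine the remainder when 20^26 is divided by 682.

658

26 in binary is 11010, i.e. 26 = 16 + 8 + 2.
20^1 ≡ 20 (mod 682)
20^2 ≡ 20^2 = 400 (mod 682)
20^4 ≡ 400^2 = 160000 ≡ 412 (mod 682)
20^8 ≡ 412^2 = 169744 ≡ 608 (mod 682)
20^16 ≡ 608^2 = 369664 ≡ 20 (mod 682)
20^26 = 20^16 × 20^8 × 20^2 ≡ 20 × 608 × 400 (mod 682).
Accumulate the product:
20 × 608 = 12160 ≡ 566
566 × 400 = 226400 ≡ 658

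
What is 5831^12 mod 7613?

6797

By square-and-multiply:
5831^1 ≡ 5831 (mod 7613)
5831^2 ≡ 5831^2 = 34000561 ≡ 903 (mod 7613)
5831^4 ≡ 903^2 = 815409 ≡ 818 (mod 7613)
5831^8 ≡ 818^2 = 669124 ≡ 6793 (mod 7613)
5831^12 = 5831^8 * 5831^4 ≡ 6793 * 818 (mod 7613).
6793 * 818 = 5556674 ≡ 6797 (mod 7613).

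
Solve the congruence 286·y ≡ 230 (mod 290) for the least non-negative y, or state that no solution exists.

15

gcd(286, 290) = 2, and 2 | 230, so solutions exist.
Divide through by 2: 143·y mod 145 = 115.
143⁻¹ ≡ 72 (mod 145).
y ≡ 72·115 ≡ 15 (mod 145).
The smallest non-negative solution is y = 15.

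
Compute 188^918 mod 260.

64

Using repeated squaring:
918 in binary is 1110010110, i.e. 918 = 512 + 256 + 128 + 16 + 4 + 2.
188^1 ≡ 188 (mod 260)
188^2 ≡ 188^2 = 35344 ≡ 244 (mod 260)
188^4 ≡ 244^2 = 59536 ≡ 256 (mod 260)
188^8 ≡ 256^2 = 65536 ≡ 16 (mod 260)
188^16 ≡ 16^2 = 256 (mod 260)
188^32 ≡ 256^2 = 65536 ≡ 16 (mod 260)
188^64 ≡ 16^2 = 256 (mod 260)
188^128 ≡ 256^2 = 65536 ≡ 16 (mod 260)
188^256 ≡ 16^2 = 256 (mod 260)
188^512 ≡ 256^2 = 65536 ≡ 16 (mod 260)
188^918 = 188^512 × 188^256 × 188^128 × 188^16 × 188^4 × 188^2 ≡ 16 × 256 × 16 × 256 × 256 × 244 (mod 260).
Accumulate the product:
16 × 256 = 4096 ≡ 196
196 × 16 = 3136 ≡ 16
16 × 256 = 4096 ≡ 196
196 × 256 = 50176 ≡ 256
256 × 244 = 62464 ≡ 64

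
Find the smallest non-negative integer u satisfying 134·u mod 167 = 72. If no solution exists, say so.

13

gcd(134, 167) = 1, so a unique solution mod 167 exists.
134⁻¹ ≡ 86 (mod 167).
u ≡ 86·72 ≡ 13 (mod 167).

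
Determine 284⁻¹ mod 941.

941 = 3×284 + 89
284 = 3×89 + 17
89 = 5×17 + 4
17 = 4×4 + 1
4 = 4×1 + 0
gcd(284, 941) = 1, so the inverse exists.
Back-substitute for 1:
1 = 1×17 − 4×4
  = −4×89 + 21×17
  = 21×284 − 67×89
  = −67×941 + 222×284
So 284⁻¹ ≡ 222 (mod 941).

222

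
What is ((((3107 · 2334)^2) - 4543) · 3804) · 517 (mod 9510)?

3107 · 2334 = 7251738 ≡ 5118 (mod 9510)
(5118)^2 ≡ 3384 (mod 9510)
3384 - 4543 = -1159 ≡ 8351 (mod 9510)
8351 · 3804 = 31767204 ≡ 3804 (mod 9510)
3804 · 517 = 1966668 ≡ 7608 (mod 9510)

7608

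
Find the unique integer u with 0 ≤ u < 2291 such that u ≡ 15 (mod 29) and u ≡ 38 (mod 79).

1697

29⁻¹ mod 79: 29×30 ≡ 1 (mod 79), so 29⁻¹ ≡ 30.
u = 15 + 29×((38 − 15)×30 mod 79) = 15 + 29×58 = 1697.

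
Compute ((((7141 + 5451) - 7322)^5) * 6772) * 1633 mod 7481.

7141 + 5451 = 12592 ≡ 5111 (mod 7481)
5111 - 7322 = -2211 ≡ 5270 (mod 7481)
(5270)^5 ≡ 4264 (mod 7481)
4264 * 6772 = 28875808 ≡ 6629 (mod 7481)
6629 * 1633 = 10825157 ≡ 150 (mod 7481)

150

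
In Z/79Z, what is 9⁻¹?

44

79 = 8·9 + 7
9 = 1·7 + 2
7 = 3·2 + 1
2 = 2·1 + 0
gcd(9, 79) = 1, so the inverse exists.
Back-substitute for 1:
1 = 1·7 − 3·2
  = −3·9 + 4·7
  = 4·79 − 35·9
So 9⁻¹ ≡ −35 ≡ 44 (mod 79).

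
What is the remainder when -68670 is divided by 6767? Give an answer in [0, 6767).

-68670 = -11*6767 + 5767, so -68670 ≡ 5767 (mod 6767).

5767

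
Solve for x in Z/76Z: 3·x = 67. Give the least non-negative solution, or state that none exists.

gcd(3, 76) = 1, so a unique solution mod 76 exists.
3⁻¹ ≡ 51 (mod 76).
x ≡ 51·67 ≡ 73 (mod 76).

73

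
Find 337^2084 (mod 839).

2084 in binary is 100000100100, i.e. 2084 = 2048 + 32 + 4.
337^1 ≡ 337 (mod 839)
337^2 ≡ 337^2 = 113569 ≡ 304 (mod 839)
337^4 ≡ 304^2 = 92416 ≡ 126 (mod 839)
337^8 ≡ 126^2 = 15876 ≡ 774 (mod 839)
337^16 ≡ 774^2 = 599076 ≡ 30 (mod 839)
337^32 ≡ 30^2 = 900 ≡ 61 (mod 839)
337^64 ≡ 61^2 = 3721 ≡ 365 (mod 839)
337^128 ≡ 365^2 = 133225 ≡ 663 (mod 839)
337^256 ≡ 663^2 = 439569 ≡ 772 (mod 839)
337^512 ≡ 772^2 = 595984 ≡ 294 (mod 839)
337^1024 ≡ 294^2 = 86436 ≡ 19 (mod 839)
337^2048 ≡ 19^2 = 361 (mod 839)
337^2084 = 337^2048 * 337^32 * 337^4 ≡ 361 * 61 * 126 (mod 839).
Accumulate the product:
361 * 61 = 22021 ≡ 207
207 * 126 = 26082 ≡ 73

73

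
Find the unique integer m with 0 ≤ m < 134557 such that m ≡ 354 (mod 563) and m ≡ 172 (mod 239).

563⁻¹ mod 239: 563×45 ≡ 1 (mod 239), so 563⁻¹ ≡ 45.
m = 354 + 563×((172 − 354)×45 mod 239) = 354 + 563×175 = 98879.

98879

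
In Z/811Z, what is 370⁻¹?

By the extended Euclidean algorithm:
811 = 2·370 + 71
370 = 5·71 + 15
71 = 4·15 + 11
15 = 1·11 + 4
11 = 2·4 + 3
4 = 1·3 + 1
3 = 3·1 + 0
gcd(370, 811) = 1, so the inverse exists.
Bézout: 1 = −99·811 + 217·370.
So 370⁻¹ ≡ 217 (mod 811).

217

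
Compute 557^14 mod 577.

450

Compute successive squares:
14 in binary is 1110, i.e. 14 = 8 + 4 + 2.
557^1 ≡ 557 (mod 577)
557^2 ≡ 557^2 = 310249 ≡ 400 (mod 577)
557^4 ≡ 400^2 = 160000 ≡ 171 (mod 577)
557^8 ≡ 171^2 = 29241 ≡ 391 (mod 577)
557^14 = 557^8 × 557^4 × 557^2 ≡ 391 × 171 × 400 (mod 577).
Accumulate the product:
391 × 171 = 66861 ≡ 506
506 × 400 = 202400 ≡ 450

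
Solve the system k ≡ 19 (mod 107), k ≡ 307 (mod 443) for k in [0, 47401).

107⁻¹ mod 443: 107·236 ≡ 1 (mod 443), so 107⁻¹ ≡ 236.
k = 19 + 107·((307 − 19)·236 mod 443) = 19 + 107·189 = 20242.

20242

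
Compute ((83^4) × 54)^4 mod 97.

1

(83)^4 ≡ 4 (mod 97)
4 × 54 = 216 ≡ 22 (mod 97)
(22)^4 ≡ 1 (mod 97)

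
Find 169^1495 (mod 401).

299

169^1 ≡ 169 (mod 401)
169^2 ≡ 169^2 = 28561 ≡ 90 (mod 401)
169^4 ≡ 90^2 = 8100 ≡ 80 (mod 401)
169^8 ≡ 80^2 = 6400 ≡ 385 (mod 401)
169^16 ≡ 385^2 = 148225 ≡ 256 (mod 401)
169^32 ≡ 256^2 = 65536 ≡ 173 (mod 401)
169^64 ≡ 173^2 = 29929 ≡ 255 (mod 401)
169^128 ≡ 255^2 = 65025 ≡ 63 (mod 401)
169^256 ≡ 63^2 = 3969 ≡ 360 (mod 401)
169^512 ≡ 360^2 = 129600 ≡ 77 (mod 401)
169^1024 ≡ 77^2 = 5929 ≡ 315 (mod 401)
169^1495 = 169^1024 × 169^256 × 169^128 × 169^64 × 169^16 × 169^4 × 169^2 × 169^1 ≡ 315 × 360 × 63 × 255 × 256 × 80 × 90 × 169 (mod 401).
Accumulate the product:
315 × 360 = 113400 ≡ 318
318 × 63 = 20034 ≡ 385
385 × 255 = 98175 ≡ 331
331 × 256 = 84736 ≡ 125
125 × 80 = 10000 ≡ 376
376 × 90 = 33840 ≡ 156
156 × 169 = 26364 ≡ 299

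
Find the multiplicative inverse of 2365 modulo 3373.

1730

By the extended Euclidean algorithm:
3373 = 1×2365 + 1008
2365 = 2×1008 + 349
1008 = 2×349 + 310
349 = 1×310 + 39
310 = 7×39 + 37
39 = 1×37 + 2
37 = 18×2 + 1
2 = 2×1 + 0
gcd(2365, 3373) = 1, so the inverse exists.
Bézout: 1 = 1152×3373 − 1643×2365.
So 2365⁻¹ ≡ −1643 ≡ 1730 (mod 3373).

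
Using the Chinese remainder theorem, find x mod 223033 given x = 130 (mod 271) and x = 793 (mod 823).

13138

271⁻¹ mod 823: 271×82 ≡ 1 (mod 823), so 271⁻¹ ≡ 82.
x = 130 + 271×((793 − 130)×82 mod 823) = 130 + 271×48 = 13138.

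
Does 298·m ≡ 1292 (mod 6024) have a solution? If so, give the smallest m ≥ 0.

gcd(298, 6024) = 2, and 2 | 1292, so solutions exist.
Divide through by 2: 149·m = 646 (mod 3012).
149⁻¹ ≡ 2729 (mod 3012).
m ≡ 2729·646 ≡ 914 (mod 3012).
The smallest non-negative solution is m = 914.

914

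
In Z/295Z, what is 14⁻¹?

Run the extended Euclidean algorithm:
295 = 21·14 + 1
14 = 14·1 + 0
gcd(14, 295) = 1, so the inverse exists.
Bézout: 1 = 1·295 − 21·14.
So 14⁻¹ ≡ −21 ≡ 274 (mod 295).

274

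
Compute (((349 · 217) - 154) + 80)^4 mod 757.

349 · 217 = 75733 ≡ 33 (mod 757)
33 - 154 = -121 ≡ 636 (mod 757)
636 + 80 = 716
(716)^4 ≡ 637 (mod 757)

637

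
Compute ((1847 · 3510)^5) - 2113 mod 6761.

1847 · 3510 = 6482970 ≡ 5932 (mod 6761)
(5932)^5 ≡ 5656 (mod 6761)
5656 - 2113 = 3543

3543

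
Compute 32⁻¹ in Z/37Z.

22

Apply the Euclidean algorithm and back-substitute:
37 = 1×32 + 5
32 = 6×5 + 2
5 = 2×2 + 1
2 = 2×1 + 0
gcd(32, 37) = 1, so the inverse exists.
Back-substitute for 1:
1 = 1×5 − 2×2
  = −2×32 + 13×5
  = 13×37 − 15×32
So 32⁻¹ ≡ −15 ≡ 22 (mod 37).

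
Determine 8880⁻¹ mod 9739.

7086

By the extended Euclidean algorithm:
9739 = 1·8880 + 859
8880 = 10·859 + 290
859 = 2·290 + 279
290 = 1·279 + 11
279 = 25·11 + 4
11 = 2·4 + 3
4 = 1·3 + 1
3 = 3·1 + 0
gcd(8880, 9739) = 1, so the inverse exists.
Bézout: 1 = 2419·9739 − 2653·8880.
So 8880⁻¹ ≡ −2653 ≡ 7086 (mod 9739).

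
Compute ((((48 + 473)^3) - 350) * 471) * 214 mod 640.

48 + 473 = 521
(521)^3 ≡ 601 (mod 640)
601 - 350 = 251
251 * 471 = 118221 ≡ 461 (mod 640)
461 * 214 = 98654 ≡ 94 (mod 640)

94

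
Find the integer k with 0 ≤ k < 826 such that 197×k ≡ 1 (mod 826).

826 = 4×197 + 38
197 = 5×38 + 7
38 = 5×7 + 3
7 = 2×3 + 1
3 = 3×1 + 0
gcd(197, 826) = 1, so the inverse exists.
Bézout: 1 = −57×826 + 239×197.
So 197⁻¹ ≡ 239 (mod 826).

239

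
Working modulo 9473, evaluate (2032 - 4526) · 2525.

2032 - 4526 = -2494 ≡ 6979 (mod 9473)
6979 · 2525 = 17621975 ≡ 2195 (mod 9473)

2195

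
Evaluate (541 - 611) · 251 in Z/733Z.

22

541 - 611 = -70 ≡ 663 (mod 733)
663 · 251 = 166413 ≡ 22 (mod 733)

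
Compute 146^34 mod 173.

Using repeated squaring:
34 in binary is 100010, i.e. 34 = 32 + 2.
146^1 ≡ 146 (mod 173)
146^2 ≡ 146^2 = 21316 ≡ 37 (mod 173)
146^4 ≡ 37^2 = 1369 ≡ 158 (mod 173)
146^8 ≡ 158^2 = 24964 ≡ 52 (mod 173)
146^16 ≡ 52^2 = 2704 ≡ 109 (mod 173)
146^32 ≡ 109^2 = 11881 ≡ 117 (mod 173)
146^34 = 146^32 * 146^2 ≡ 117 * 37 (mod 173).
117 * 37 = 4329 ≡ 4 (mod 173).

4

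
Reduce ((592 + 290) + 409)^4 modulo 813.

592 + 290 = 882 ≡ 69 (mod 813)
69 + 409 = 478
(478)^4 ≡ 148 (mod 813)

148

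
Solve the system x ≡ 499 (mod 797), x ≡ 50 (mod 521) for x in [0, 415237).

325675

797⁻¹ mod 521: 797·353 ≡ 1 (mod 521), so 797⁻¹ ≡ 353.
x = 499 + 797·((50 − 499)·353 mod 521) = 499 + 797·408 = 325675.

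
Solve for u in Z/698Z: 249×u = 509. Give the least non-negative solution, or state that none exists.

gcd(249, 698) = 1, so a unique solution mod 698 exists.
249⁻¹ ≡ 171 (mod 698).
u ≡ 171×509 ≡ 487 (mod 698).

487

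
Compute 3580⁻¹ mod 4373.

4373 = 1·3580 + 793
3580 = 4·793 + 408
793 = 1·408 + 385
408 = 1·385 + 23
385 = 16·23 + 17
23 = 1·17 + 6
17 = 2·6 + 5
6 = 1·5 + 1
5 = 5·1 + 0
gcd(3580, 4373) = 1, so the inverse exists.
Bézout: 1 = −623·4373 + 761·3580.
So 3580⁻¹ ≡ 761 (mod 4373).

761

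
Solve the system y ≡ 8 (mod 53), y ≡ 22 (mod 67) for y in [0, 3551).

3506

53⁻¹ mod 67: 53*43 ≡ 1 (mod 67), so 53⁻¹ ≡ 43.
y = 8 + 53*((22 − 8)*43 mod 67) = 8 + 53*66 = 3506.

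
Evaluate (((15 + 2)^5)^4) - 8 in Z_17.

15 + 2 = 17 ≡ 0 (mod 17)
(0)^5 ≡ 0 (mod 17)
(0)^4 ≡ 0 (mod 17)
0 - 8 = -8 ≡ 9 (mod 17)

9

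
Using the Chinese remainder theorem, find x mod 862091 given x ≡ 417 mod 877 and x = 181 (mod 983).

441548

877⁻¹ mod 983: 877·102 ≡ 1 (mod 983), so 877⁻¹ ≡ 102.
x = 417 + 877·((181 − 417)·102 mod 983) = 417 + 877·503 = 441548.
Check: 441548 mod 877 = 417, 441548 mod 983 = 181. ✓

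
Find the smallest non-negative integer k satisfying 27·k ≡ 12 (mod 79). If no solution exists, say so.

gcd(27, 79) = 1, so a unique solution mod 79 exists.
27⁻¹ ≡ 41 (mod 79).
k ≡ 41·12 ≡ 18 (mod 79).

18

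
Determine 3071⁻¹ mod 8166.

Apply the Euclidean algorithm and back-substitute:
8166 = 2*3071 + 2024
3071 = 1*2024 + 1047
2024 = 1*1047 + 977
1047 = 1*977 + 70
977 = 13*70 + 67
70 = 1*67 + 3
67 = 22*3 + 1
3 = 3*1 + 0
gcd(3071, 8166) = 1, so the inverse exists.
Back-substitute for 1:
1 = 1*67 − 22*3
  = −22*70 + 23*67
  = 23*977 − 321*70
  = −321*1047 + 344*977
  = 344*2024 − 665*1047
  = −665*3071 + 1009*2024
  = 1009*8166 − 2683*3071
So 3071⁻¹ ≡ −2683 ≡ 5483 (mod 8166).

5483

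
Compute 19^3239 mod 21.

3239 in binary is 110010100111, i.e. 3239 = 2048 + 1024 + 128 + 32 + 4 + 2 + 1.
19^1 ≡ 19 (mod 21)
19^2 ≡ 19^2 = 361 ≡ 4 (mod 21)
19^4 ≡ 4^2 = 16 (mod 21)
19^8 ≡ 16^2 = 256 ≡ 4 (mod 21)
19^16 ≡ 4^2 = 16 (mod 21)
19^32 ≡ 16^2 = 256 ≡ 4 (mod 21)
19^64 ≡ 4^2 = 16 (mod 21)
19^128 ≡ 16^2 = 256 ≡ 4 (mod 21)
19^256 ≡ 4^2 = 16 (mod 21)
19^512 ≡ 16^2 = 256 ≡ 4 (mod 21)
19^1024 ≡ 4^2 = 16 (mod 21)
19^2048 ≡ 16^2 = 256 ≡ 4 (mod 21)
19^3239 = 19^2048 · 19^1024 · 19^128 · 19^32 · 19^4 · 19^2 · 19^1 ≡ 4 · 16 · 4 · 4 · 16 · 4 · 19 (mod 21).
Accumulate the product:
4 · 16 = 64 ≡ 1
1 · 4 = 4
4 · 4 = 16
16 · 16 = 256 ≡ 4
4 · 4 = 16
16 · 19 = 304 ≡ 10

10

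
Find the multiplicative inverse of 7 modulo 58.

25

Apply the Euclidean algorithm and back-substitute:
58 = 8·7 + 2
7 = 3·2 + 1
2 = 2·1 + 0
gcd(7, 58) = 1, so the inverse exists.
Bézout: 1 = −3·58 + 25·7.
So 7⁻¹ ≡ 25 (mod 58).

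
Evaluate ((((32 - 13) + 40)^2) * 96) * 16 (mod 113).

32 - 13 = 19
19 + 40 = 59
(59)^2 ≡ 91 (mod 113)
91 * 96 = 8736 ≡ 35 (mod 113)
35 * 16 = 560 ≡ 108 (mod 113)

108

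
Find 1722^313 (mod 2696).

2368

By square-and-multiply:
313 in binary is 100111001, i.e. 313 = 256 + 32 + 16 + 8 + 1.
1722^1 ≡ 1722 (mod 2696)
1722^2 ≡ 1722^2 = 2965284 ≡ 2380 (mod 2696)
1722^4 ≡ 2380^2 = 5664400 ≡ 104 (mod 2696)
1722^8 ≡ 104^2 = 10816 ≡ 32 (mod 2696)
1722^16 ≡ 32^2 = 1024 (mod 2696)
1722^32 ≡ 1024^2 = 1048576 ≡ 2528 (mod 2696)
1722^64 ≡ 2528^2 = 6390784 ≡ 1264 (mod 2696)
1722^128 ≡ 1264^2 = 1597696 ≡ 1664 (mod 2696)
1722^256 ≡ 1664^2 = 2768896 ≡ 104 (mod 2696)
1722^313 = 1722^256 · 1722^32 · 1722^16 · 1722^8 · 1722^1 ≡ 104 · 2528 · 1024 · 32 · 1722 (mod 2696).
Accumulate the product:
104 · 2528 = 262912 ≡ 1400
1400 · 1024 = 1433600 ≡ 2024
2024 · 32 = 64768 ≡ 64
64 · 1722 = 110208 ≡ 2368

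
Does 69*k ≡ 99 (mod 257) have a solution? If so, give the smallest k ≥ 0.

gcd(69, 257) = 1, so a unique solution mod 257 exists.
69⁻¹ ≡ 149 (mod 257).
k ≡ 149*99 ≡ 102 (mod 257).

102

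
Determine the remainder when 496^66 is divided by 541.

Compute successive squares:
496^1 ≡ 496 (mod 541)
496^2 ≡ 496^2 = 246016 ≡ 402 (mod 541)
496^4 ≡ 402^2 = 161604 ≡ 386 (mod 541)
496^8 ≡ 386^2 = 148996 ≡ 221 (mod 541)
496^16 ≡ 221^2 = 48841 ≡ 151 (mod 541)
496^32 ≡ 151^2 = 22801 ≡ 79 (mod 541)
496^64 ≡ 79^2 = 6241 ≡ 290 (mod 541)
496^66 = 496^64 × 496^2 ≡ 290 × 402 (mod 541).
290 × 402 = 116580 ≡ 265 (mod 541).

265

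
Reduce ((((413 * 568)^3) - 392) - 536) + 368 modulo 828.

413 * 568 = 234584 ≡ 260 (mod 828)
(260)^3 ≡ 44 (mod 828)
44 - 392 = -348 ≡ 480 (mod 828)
480 - 536 = -56 ≡ 772 (mod 828)
772 + 368 = 1140 ≡ 312 (mod 828)

312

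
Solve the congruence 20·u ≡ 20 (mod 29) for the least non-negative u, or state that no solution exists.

1

gcd(20, 29) = 1, so a unique solution mod 29 exists.
20⁻¹ ≡ 16 (mod 29).
u ≡ 16·20 ≡ 1 (mod 29).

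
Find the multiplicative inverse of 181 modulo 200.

21

Apply the Euclidean algorithm and back-substitute:
200 = 1*181 + 19
181 = 9*19 + 10
19 = 1*10 + 9
10 = 1*9 + 1
9 = 9*1 + 0
gcd(181, 200) = 1, so the inverse exists.
Bézout: 1 = −19*200 + 21*181.
So 181⁻¹ ≡ 21 (mod 200).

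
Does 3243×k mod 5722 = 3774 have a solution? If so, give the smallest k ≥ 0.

gcd(3243, 5722) = 1, so a unique solution mod 5722 exists.
3243⁻¹ ≡ 4651 (mod 5722).
k ≡ 4651×3774 ≡ 3500 (mod 5722).

3500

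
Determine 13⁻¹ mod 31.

12

By the extended Euclidean algorithm:
31 = 2×13 + 5
13 = 2×5 + 3
5 = 1×3 + 2
3 = 1×2 + 1
2 = 2×1 + 0
gcd(13, 31) = 1, so the inverse exists.
Bézout: 1 = −5×31 + 12×13.
So 13⁻¹ ≡ 12 (mod 31).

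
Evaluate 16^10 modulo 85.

Using repeated squaring:
10 in binary is 1010, i.e. 10 = 8 + 2.
16^1 ≡ 16 (mod 85)
16^2 ≡ 16^2 = 256 ≡ 1 (mod 85)
16^4 ≡ 1^2 = 1 (mod 85)
16^8 ≡ 1^2 = 1 (mod 85)
16^10 = 16^8 * 16^2 ≡ 1 * 1 (mod 85).
1 * 1 = 1 ≡ 1 (mod 85).

1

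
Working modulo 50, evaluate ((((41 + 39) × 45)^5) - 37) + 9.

22

41 + 39 = 80 ≡ 30 (mod 50)
30 × 45 = 1350 ≡ 0 (mod 50)
(0)^5 ≡ 0 (mod 50)
0 - 37 = -37 ≡ 13 (mod 50)
13 + 9 = 22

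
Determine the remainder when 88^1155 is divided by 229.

By square-and-multiply:
1155 in binary is 10010000011, i.e. 1155 = 1024 + 128 + 2 + 1.
88^1 ≡ 88 (mod 229)
88^2 ≡ 88^2 = 7744 ≡ 187 (mod 229)
88^4 ≡ 187^2 = 34969 ≡ 161 (mod 229)
88^8 ≡ 161^2 = 25921 ≡ 44 (mod 229)
88^16 ≡ 44^2 = 1936 ≡ 104 (mod 229)
88^32 ≡ 104^2 = 10816 ≡ 53 (mod 229)
88^64 ≡ 53^2 = 2809 ≡ 61 (mod 229)
88^128 ≡ 61^2 = 3721 ≡ 57 (mod 229)
88^256 ≡ 57^2 = 3249 ≡ 43 (mod 229)
88^512 ≡ 43^2 = 1849 ≡ 17 (mod 229)
88^1024 ≡ 17^2 = 289 ≡ 60 (mod 229)
88^1155 = 88^1024 · 88^128 · 88^2 · 88^1 ≡ 60 · 57 · 187 · 88 (mod 229).
Accumulate the product:
60 · 57 = 3420 ≡ 214
214 · 187 = 40018 ≡ 172
172 · 88 = 15136 ≡ 22

22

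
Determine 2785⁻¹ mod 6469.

2720

6469 = 2×2785 + 899
2785 = 3×899 + 88
899 = 10×88 + 19
88 = 4×19 + 12
19 = 1×12 + 7
12 = 1×7 + 5
7 = 1×5 + 2
5 = 2×2 + 1
2 = 2×1 + 0
gcd(2785, 6469) = 1, so the inverse exists.
Back-substitute for 1:
1 = 1×5 − 2×2
  = −2×7 + 3×5
  = 3×12 − 5×7
  = −5×19 + 8×12
  = 8×88 − 37×19
  = −37×899 + 378×88
  = 378×2785 − 1171×899
  = −1171×6469 + 2720×2785
So 2785⁻¹ ≡ 2720 (mod 6469).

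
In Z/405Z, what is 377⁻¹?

Run the extended Euclidean algorithm:
405 = 1*377 + 28
377 = 13*28 + 13
28 = 2*13 + 2
13 = 6*2 + 1
2 = 2*1 + 0
gcd(377, 405) = 1, so the inverse exists.
Bézout: 1 = −175*405 + 188*377.
So 377⁻¹ ≡ 188 (mod 405).

188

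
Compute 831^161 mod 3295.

By square-and-multiply:
161 in binary is 10100001, i.e. 161 = 128 + 32 + 1.
831^1 ≡ 831 (mod 3295)
831^2 ≡ 831^2 = 690561 ≡ 1906 (mod 3295)
831^4 ≡ 1906^2 = 3632836 ≡ 1746 (mod 3295)
831^8 ≡ 1746^2 = 3048516 ≡ 641 (mod 3295)
831^16 ≡ 641^2 = 410881 ≡ 2301 (mod 3295)
831^32 ≡ 2301^2 = 5294601 ≡ 2831 (mod 3295)
831^64 ≡ 2831^2 = 8014561 ≡ 1121 (mod 3295)
831^128 ≡ 1121^2 = 1256641 ≡ 1246 (mod 3295)
831^161 = 831^128 × 831^32 × 831^1 ≡ 1246 × 2831 × 831 (mod 3295).
Accumulate the product:
1246 × 2831 = 3527426 ≡ 1776
1776 × 831 = 1475856 ≡ 2991

2991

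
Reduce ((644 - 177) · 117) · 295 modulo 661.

644 - 177 = 467
467 · 117 = 54639 ≡ 437 (mod 661)
437 · 295 = 128915 ≡ 20 (mod 661)

20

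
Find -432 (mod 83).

66

-432 = -6·83 + 66, so -432 ≡ 66 (mod 83).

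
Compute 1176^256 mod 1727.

639

Using repeated squaring:
1176^1 ≡ 1176 (mod 1727)
1176^2 ≡ 1176^2 = 1382976 ≡ 1376 (mod 1727)
1176^4 ≡ 1376^2 = 1893376 ≡ 584 (mod 1727)
1176^8 ≡ 584^2 = 341056 ≡ 837 (mod 1727)
1176^16 ≡ 837^2 = 700569 ≡ 1134 (mod 1727)
1176^32 ≡ 1134^2 = 1285956 ≡ 1068 (mod 1727)
1176^64 ≡ 1068^2 = 1140624 ≡ 804 (mod 1727)
1176^128 ≡ 804^2 = 646416 ≡ 518 (mod 1727)
1176^256 ≡ 518^2 = 268324 ≡ 639 (mod 1727)
So 1176^256 ≡ 639 (mod 1727).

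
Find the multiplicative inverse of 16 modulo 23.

13

23 = 1·16 + 7
16 = 2·7 + 2
7 = 3·2 + 1
2 = 2·1 + 0
gcd(16, 23) = 1, so the inverse exists.
Back-substitute for 1:
1 = 1·7 − 3·2
  = −3·16 + 7·7
  = 7·23 − 10·16
So 16⁻¹ ≡ −10 ≡ 13 (mod 23).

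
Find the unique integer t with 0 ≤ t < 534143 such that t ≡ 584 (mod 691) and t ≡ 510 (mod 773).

691⁻¹ mod 773: 691×707 ≡ 1 (mod 773), so 691⁻¹ ≡ 707.
t = 584 + 691×((510 − 584)×707 mod 773) = 584 + 691×246 = 170570.

170570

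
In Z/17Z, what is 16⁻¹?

17 = 1·16 + 1
16 = 16·1 + 0
gcd(16, 17) = 1, so the inverse exists.
Back-substitute for 1:
1 = 1·17 − 1·16
So 16⁻¹ ≡ −1 ≡ 16 (mod 17).

16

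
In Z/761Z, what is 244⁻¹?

446

By the extended Euclidean algorithm:
761 = 3×244 + 29
244 = 8×29 + 12
29 = 2×12 + 5
12 = 2×5 + 2
5 = 2×2 + 1
2 = 2×1 + 0
gcd(244, 761) = 1, so the inverse exists.
Bézout: 1 = 101×761 − 315×244.
So 244⁻¹ ≡ −315 ≡ 446 (mod 761).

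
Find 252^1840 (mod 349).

252^1 ≡ 252 (mod 349)
252^2 ≡ 252^2 = 63504 ≡ 335 (mod 349)
252^4 ≡ 335^2 = 112225 ≡ 196 (mod 349)
252^8 ≡ 196^2 = 38416 ≡ 26 (mod 349)
252^16 ≡ 26^2 = 676 ≡ 327 (mod 349)
252^32 ≡ 327^2 = 106929 ≡ 135 (mod 349)
252^64 ≡ 135^2 = 18225 ≡ 77 (mod 349)
252^128 ≡ 77^2 = 5929 ≡ 345 (mod 349)
252^256 ≡ 345^2 = 119025 ≡ 16 (mod 349)
252^512 ≡ 16^2 = 256 (mod 349)
252^1024 ≡ 256^2 = 65536 ≡ 273 (mod 349)
252^1840 = 252^1024 * 252^512 * 252^256 * 252^32 * 252^16 ≡ 273 * 256 * 16 * 135 * 327 (mod 349).
Accumulate the product:
273 * 256 = 69888 ≡ 88
88 * 16 = 1408 ≡ 12
12 * 135 = 1620 ≡ 224
224 * 327 = 73248 ≡ 307

307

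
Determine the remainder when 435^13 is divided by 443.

209

By square-and-multiply:
13 in binary is 1101, i.e. 13 = 8 + 4 + 1.
435^1 ≡ 435 (mod 443)
435^2 ≡ 435^2 = 189225 ≡ 64 (mod 443)
435^4 ≡ 64^2 = 4096 ≡ 109 (mod 443)
435^8 ≡ 109^2 = 11881 ≡ 363 (mod 443)
435^13 = 435^8 × 435^4 × 435^1 ≡ 363 × 109 × 435 (mod 443).
Accumulate the product:
363 × 109 = 39567 ≡ 140
140 × 435 = 60900 ≡ 209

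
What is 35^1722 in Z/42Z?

7

1722 in binary is 11010111010, i.e. 1722 = 1024 + 512 + 128 + 32 + 16 + 8 + 2.
35^1 ≡ 35 (mod 42)
35^2 ≡ 35^2 = 1225 ≡ 7 (mod 42)
35^4 ≡ 7^2 = 49 ≡ 7 (mod 42)
35^8 ≡ 7^2 = 49 ≡ 7 (mod 42)
35^16 ≡ 7^2 = 49 ≡ 7 (mod 42)
35^32 ≡ 7^2 = 49 ≡ 7 (mod 42)
35^64 ≡ 7^2 = 49 ≡ 7 (mod 42)
35^128 ≡ 7^2 = 49 ≡ 7 (mod 42)
35^256 ≡ 7^2 = 49 ≡ 7 (mod 42)
35^512 ≡ 7^2 = 49 ≡ 7 (mod 42)
35^1024 ≡ 7^2 = 49 ≡ 7 (mod 42)
35^1722 = 35^1024 · 35^512 · 35^128 · 35^32 · 35^16 · 35^8 · 35^2 ≡ 7 · 7 · 7 · 7 · 7 · 7 · 7 (mod 42).
Accumulate the product:
7 · 7 = 49 ≡ 7
7 · 7 = 49 ≡ 7
7 · 7 = 49 ≡ 7
7 · 7 = 49 ≡ 7
7 · 7 = 49 ≡ 7
7 · 7 = 49 ≡ 7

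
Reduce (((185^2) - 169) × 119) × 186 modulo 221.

(185)^2 ≡ 191 (mod 221)
191 - 169 = 22
22 × 119 = 2618 ≡ 187 (mod 221)
187 × 186 = 34782 ≡ 85 (mod 221)

85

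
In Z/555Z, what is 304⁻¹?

Apply the Euclidean algorithm and back-substitute:
555 = 1·304 + 251
304 = 1·251 + 53
251 = 4·53 + 39
53 = 1·39 + 14
39 = 2·14 + 11
14 = 1·11 + 3
11 = 3·3 + 2
3 = 1·2 + 1
2 = 2·1 + 0
gcd(304, 555) = 1, so the inverse exists.
Bézout: 1 = −109·555 + 199·304.
So 304⁻¹ ≡ 199 (mod 555).

199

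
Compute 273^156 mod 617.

489

By square-and-multiply:
156 in binary is 10011100, i.e. 156 = 128 + 16 + 8 + 4.
273^1 ≡ 273 (mod 617)
273^2 ≡ 273^2 = 74529 ≡ 489 (mod 617)
273^4 ≡ 489^2 = 239121 ≡ 342 (mod 617)
273^8 ≡ 342^2 = 116964 ≡ 351 (mod 617)
273^16 ≡ 351^2 = 123201 ≡ 418 (mod 617)
273^32 ≡ 418^2 = 174724 ≡ 113 (mod 617)
273^64 ≡ 113^2 = 12769 ≡ 429 (mod 617)
273^128 ≡ 429^2 = 184041 ≡ 175 (mod 617)
273^156 = 273^128 * 273^16 * 273^8 * 273^4 ≡ 175 * 418 * 351 * 342 (mod 617).
Accumulate the product:
175 * 418 = 73150 ≡ 344
344 * 351 = 120744 ≡ 429
429 * 342 = 146718 ≡ 489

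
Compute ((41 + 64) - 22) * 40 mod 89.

27

41 + 64 = 105 ≡ 16 (mod 89)
16 - 22 = -6 ≡ 83 (mod 89)
83 * 40 = 3320 ≡ 27 (mod 89)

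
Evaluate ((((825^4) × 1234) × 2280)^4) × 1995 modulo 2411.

2322

(825)^4 ≡ 1953 (mod 2411)
1953 × 1234 = 2410002 ≡ 1413 (mod 2411)
1413 × 2280 = 3221640 ≡ 544 (mod 2411)
(544)^4 ≡ 2162 (mod 2411)
2162 × 1995 = 4313190 ≡ 2322 (mod 2411)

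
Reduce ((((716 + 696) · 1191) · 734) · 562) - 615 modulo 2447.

1712

716 + 696 = 1412
1412 · 1191 = 1681692 ≡ 603 (mod 2447)
603 · 734 = 442602 ≡ 2142 (mod 2447)
2142 · 562 = 1203804 ≡ 2327 (mod 2447)
2327 - 615 = 1712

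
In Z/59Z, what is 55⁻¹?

44

59 = 1*55 + 4
55 = 13*4 + 3
4 = 1*3 + 1
3 = 3*1 + 0
gcd(55, 59) = 1, so the inverse exists.
Bézout: 1 = 14*59 − 15*55.
So 55⁻¹ ≡ −15 ≡ 44 (mod 59).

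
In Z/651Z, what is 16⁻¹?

651 = 40×16 + 11
16 = 1×11 + 5
11 = 2×5 + 1
5 = 5×1 + 0
gcd(16, 651) = 1, so the inverse exists.
Bézout: 1 = 3×651 − 122×16.
So 16⁻¹ ≡ −122 ≡ 529 (mod 651).

529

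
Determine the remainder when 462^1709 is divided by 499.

351

Compute successive squares:
462^1 ≡ 462 (mod 499)
462^2 ≡ 462^2 = 213444 ≡ 371 (mod 499)
462^4 ≡ 371^2 = 137641 ≡ 416 (mod 499)
462^8 ≡ 416^2 = 173056 ≡ 402 (mod 499)
462^16 ≡ 402^2 = 161604 ≡ 427 (mod 499)
462^32 ≡ 427^2 = 182329 ≡ 194 (mod 499)
462^64 ≡ 194^2 = 37636 ≡ 211 (mod 499)
462^128 ≡ 211^2 = 44521 ≡ 110 (mod 499)
462^256 ≡ 110^2 = 12100 ≡ 124 (mod 499)
462^512 ≡ 124^2 = 15376 ≡ 406 (mod 499)
462^1024 ≡ 406^2 = 164836 ≡ 166 (mod 499)
462^1709 = 462^1024 · 462^512 · 462^128 · 462^32 · 462^8 · 462^4 · 462^1 ≡ 166 · 406 · 110 · 194 · 402 · 416 · 462 (mod 499).
Accumulate the product:
166 · 406 = 67396 ≡ 31
31 · 110 = 3410 ≡ 416
416 · 194 = 80704 ≡ 365
365 · 402 = 146730 ≡ 24
24 · 416 = 9984 ≡ 4
4 · 462 = 1848 ≡ 351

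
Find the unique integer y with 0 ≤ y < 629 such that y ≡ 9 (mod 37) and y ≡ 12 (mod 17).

37⁻¹ mod 17: 37×6 ≡ 1 (mod 17), so 37⁻¹ ≡ 6.
y = 9 + 37×((12 − 9)×6 mod 17) = 9 + 37×1 = 46.

46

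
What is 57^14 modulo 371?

155

Using repeated squaring:
57^1 ≡ 57 (mod 371)
57^2 ≡ 57^2 = 3249 ≡ 281 (mod 371)
57^4 ≡ 281^2 = 78961 ≡ 309 (mod 371)
57^8 ≡ 309^2 = 95481 ≡ 134 (mod 371)
57^14 = 57^8 × 57^4 × 57^2 ≡ 134 × 309 × 281 (mod 371).
Accumulate the product:
134 × 309 = 41406 ≡ 225
225 × 281 = 63225 ≡ 155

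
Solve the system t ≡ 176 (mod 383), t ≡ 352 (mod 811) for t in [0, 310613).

383⁻¹ mod 811: 383×36 ≡ 1 (mod 811), so 383⁻¹ ≡ 36.
t = 176 + 383×((352 − 176)×36 mod 811) = 176 + 383×659 = 252573.

252573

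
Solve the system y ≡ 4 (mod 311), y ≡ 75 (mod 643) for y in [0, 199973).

311⁻¹ mod 643: 311×153 ≡ 1 (mod 643), so 311⁻¹ ≡ 153.
y = 4 + 311×((75 − 4)×153 mod 643) = 4 + 311×575 = 178829.

178829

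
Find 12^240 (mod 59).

240 in binary is 11110000, i.e. 240 = 128 + 64 + 32 + 16.
12^1 ≡ 12 (mod 59)
12^2 ≡ 12^2 = 144 ≡ 26 (mod 59)
12^4 ≡ 26^2 = 676 ≡ 27 (mod 59)
12^8 ≡ 27^2 = 729 ≡ 21 (mod 59)
12^16 ≡ 21^2 = 441 ≡ 28 (mod 59)
12^32 ≡ 28^2 = 784 ≡ 17 (mod 59)
12^64 ≡ 17^2 = 289 ≡ 53 (mod 59)
12^128 ≡ 53^2 = 2809 ≡ 36 (mod 59)
12^240 = 12^128 * 12^64 * 12^32 * 12^16 ≡ 36 * 53 * 17 * 28 (mod 59).
Accumulate the product:
36 * 53 = 1908 ≡ 20
20 * 17 = 340 ≡ 45
45 * 28 = 1260 ≡ 21

21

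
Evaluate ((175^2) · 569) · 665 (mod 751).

228

(175)^2 ≡ 585 (mod 751)
585 · 569 = 332865 ≡ 172 (mod 751)
172 · 665 = 114380 ≡ 228 (mod 751)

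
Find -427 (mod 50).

-427 = -9·50 + 23, so -427 ≡ 23 (mod 50).

23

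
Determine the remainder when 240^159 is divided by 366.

156

Using repeated squaring:
240^1 ≡ 240 (mod 366)
240^2 ≡ 240^2 = 57600 ≡ 138 (mod 366)
240^4 ≡ 138^2 = 19044 ≡ 12 (mod 366)
240^8 ≡ 12^2 = 144 (mod 366)
240^16 ≡ 144^2 = 20736 ≡ 240 (mod 366)
240^32 ≡ 240^2 = 57600 ≡ 138 (mod 366)
240^64 ≡ 138^2 = 19044 ≡ 12 (mod 366)
240^128 ≡ 12^2 = 144 (mod 366)
240^159 = 240^128 · 240^16 · 240^8 · 240^4 · 240^2 · 240^1 ≡ 144 · 240 · 144 · 12 · 138 · 240 (mod 366).
Accumulate the product:
144 · 240 = 34560 ≡ 156
156 · 144 = 22464 ≡ 138
138 · 12 = 1656 ≡ 192
192 · 138 = 26496 ≡ 144
144 · 240 = 34560 ≡ 156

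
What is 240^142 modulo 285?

45

Using repeated squaring:
142 in binary is 10001110, i.e. 142 = 128 + 8 + 4 + 2.
240^1 ≡ 240 (mod 285)
240^2 ≡ 240^2 = 57600 ≡ 30 (mod 285)
240^4 ≡ 30^2 = 900 ≡ 45 (mod 285)
240^8 ≡ 45^2 = 2025 ≡ 30 (mod 285)
240^16 ≡ 30^2 = 900 ≡ 45 (mod 285)
240^32 ≡ 45^2 = 2025 ≡ 30 (mod 285)
240^64 ≡ 30^2 = 900 ≡ 45 (mod 285)
240^128 ≡ 45^2 = 2025 ≡ 30 (mod 285)
240^142 = 240^128 × 240^8 × 240^4 × 240^2 ≡ 30 × 30 × 45 × 30 (mod 285).
Accumulate the product:
30 × 30 = 900 ≡ 45
45 × 45 = 2025 ≡ 30
30 × 30 = 900 ≡ 45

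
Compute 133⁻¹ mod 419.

419 = 3×133 + 20
133 = 6×20 + 13
20 = 1×13 + 7
13 = 1×7 + 6
7 = 1×6 + 1
6 = 6×1 + 0
gcd(133, 419) = 1, so the inverse exists.
Back-substitute for 1:
1 = 1×7 − 1×6
  = −1×13 + 2×7
  = 2×20 − 3×13
  = −3×133 + 20×20
  = 20×419 − 63×133
So 133⁻¹ ≡ −63 ≡ 356 (mod 419).

356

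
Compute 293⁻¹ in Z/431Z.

Apply the Euclidean algorithm and back-substitute:
431 = 1*293 + 138
293 = 2*138 + 17
138 = 8*17 + 2
17 = 8*2 + 1
2 = 2*1 + 0
gcd(293, 431) = 1, so the inverse exists.
Bézout: 1 = −138*431 + 203*293.
So 293⁻¹ ≡ 203 (mod 431).

203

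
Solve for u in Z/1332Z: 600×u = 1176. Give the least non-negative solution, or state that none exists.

gcd(600, 1332) = 12, and 12 | 1176, so solutions exist.
Divide through by 12: 50×u ≡ 98 mod 111.
50⁻¹ ≡ 20 (mod 111).
u ≡ 20×98 ≡ 73 (mod 111).
The smallest non-negative solution is u = 73.

73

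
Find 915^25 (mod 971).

25 in binary is 11001, i.e. 25 = 16 + 8 + 1.
915^1 ≡ 915 (mod 971)
915^2 ≡ 915^2 = 837225 ≡ 223 (mod 971)
915^4 ≡ 223^2 = 49729 ≡ 208 (mod 971)
915^8 ≡ 208^2 = 43264 ≡ 540 (mod 971)
915^16 ≡ 540^2 = 291600 ≡ 300 (mod 971)
915^25 = 915^16 * 915^8 * 915^1 ≡ 300 * 540 * 915 (mod 971).
Accumulate the product:
300 * 540 = 162000 ≡ 814
814 * 915 = 744810 ≡ 53

53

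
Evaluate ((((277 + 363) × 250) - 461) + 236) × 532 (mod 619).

458

277 + 363 = 640 ≡ 21 (mod 619)
21 × 250 = 5250 ≡ 298 (mod 619)
298 - 461 = -163 ≡ 456 (mod 619)
456 + 236 = 692 ≡ 73 (mod 619)
73 × 532 = 38836 ≡ 458 (mod 619)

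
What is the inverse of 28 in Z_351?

163

351 = 12·28 + 15
28 = 1·15 + 13
15 = 1·13 + 2
13 = 6·2 + 1
2 = 2·1 + 0
gcd(28, 351) = 1, so the inverse exists.
Bézout: 1 = −13·351 + 163·28.
So 28⁻¹ ≡ 163 (mod 351).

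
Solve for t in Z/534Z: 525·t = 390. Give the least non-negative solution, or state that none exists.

gcd(525, 534) = 3, and 3 | 390, so solutions exist.
Divide through by 3: 175·t mod 178 = 130.
175⁻¹ ≡ 59 (mod 178).
t ≡ 59·130 ≡ 16 (mod 178).
The smallest non-negative solution is t = 16.

16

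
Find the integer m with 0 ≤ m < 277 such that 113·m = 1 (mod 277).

76

277 = 2*113 + 51
113 = 2*51 + 11
51 = 4*11 + 7
11 = 1*7 + 4
7 = 1*4 + 3
4 = 1*3 + 1
3 = 3*1 + 0
gcd(113, 277) = 1, so the inverse exists.
Bézout: 1 = −31*277 + 76*113.
So 113⁻¹ ≡ 76 (mod 277).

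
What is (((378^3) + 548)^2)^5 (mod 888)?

(378)^3 ≡ 216 (mod 888)
216 + 548 = 764
(764)^2 ≡ 280 (mod 888)
(280)^5 ≡ 448 (mod 888)

448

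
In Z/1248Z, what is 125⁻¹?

By the extended Euclidean algorithm:
1248 = 9×125 + 123
125 = 1×123 + 2
123 = 61×2 + 1
2 = 2×1 + 0
gcd(125, 1248) = 1, so the inverse exists.
Bézout: 1 = 62×1248 − 619×125.
So 125⁻¹ ≡ −619 ≡ 629 (mod 1248).

629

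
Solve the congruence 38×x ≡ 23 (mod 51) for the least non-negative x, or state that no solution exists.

10

gcd(38, 51) = 1, so a unique solution mod 51 exists.
38⁻¹ ≡ 47 (mod 51).
x ≡ 47×23 ≡ 10 (mod 51).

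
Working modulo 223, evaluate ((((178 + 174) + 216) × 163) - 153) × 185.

178 + 174 = 352 ≡ 129 (mod 223)
129 + 216 = 345 ≡ 122 (mod 223)
122 × 163 = 19886 ≡ 39 (mod 223)
39 - 153 = -114 ≡ 109 (mod 223)
109 × 185 = 20165 ≡ 95 (mod 223)

95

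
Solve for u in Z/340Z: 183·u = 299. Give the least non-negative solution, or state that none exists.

gcd(183, 340) = 1, so a unique solution mod 340 exists.
183⁻¹ ≡ 327 (mod 340).
u ≡ 327·299 ≡ 193 (mod 340).

193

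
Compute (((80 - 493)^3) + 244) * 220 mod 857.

78

80 - 493 = -413 ≡ 444 (mod 857)
(444)^3 ≡ 403 (mod 857)
403 + 244 = 647
647 * 220 = 142340 ≡ 78 (mod 857)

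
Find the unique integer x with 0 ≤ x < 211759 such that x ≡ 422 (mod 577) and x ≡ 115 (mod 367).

121592

577⁻¹ mod 367: 577×187 ≡ 1 (mod 367), so 577⁻¹ ≡ 187.
x = 422 + 577×((115 − 422)×187 mod 367) = 422 + 577×210 = 121592.
Check: 121592 mod 577 = 422, 121592 mod 367 = 115. ✓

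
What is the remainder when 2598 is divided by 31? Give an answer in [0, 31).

2598 = 83·31 + 25, so 2598 ≡ 25 (mod 31).

25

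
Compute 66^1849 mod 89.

Compute successive squares:
66^1 ≡ 66 (mod 89)
66^2 ≡ 66^2 = 4356 ≡ 84 (mod 89)
66^4 ≡ 84^2 = 7056 ≡ 25 (mod 89)
66^8 ≡ 25^2 = 625 ≡ 2 (mod 89)
66^16 ≡ 2^2 = 4 (mod 89)
66^32 ≡ 4^2 = 16 (mod 89)
66^64 ≡ 16^2 = 256 ≡ 78 (mod 89)
66^128 ≡ 78^2 = 6084 ≡ 32 (mod 89)
66^256 ≡ 32^2 = 1024 ≡ 45 (mod 89)
66^512 ≡ 45^2 = 2025 ≡ 67 (mod 89)
66^1024 ≡ 67^2 = 4489 ≡ 39 (mod 89)
66^1849 = 66^1024 · 66^512 · 66^256 · 66^32 · 66^16 · 66^8 · 66^1 ≡ 39 · 67 · 45 · 16 · 4 · 2 · 66 (mod 89).
Accumulate the product:
39 · 67 = 2613 ≡ 32
32 · 45 = 1440 ≡ 16
16 · 16 = 256 ≡ 78
78 · 4 = 312 ≡ 45
45 · 2 = 90 ≡ 1
1 · 66 = 66

66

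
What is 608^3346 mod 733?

470

Using repeated squaring:
608^1 ≡ 608 (mod 733)
608^2 ≡ 608^2 = 369664 ≡ 232 (mod 733)
608^4 ≡ 232^2 = 53824 ≡ 315 (mod 733)
608^8 ≡ 315^2 = 99225 ≡ 270 (mod 733)
608^16 ≡ 270^2 = 72900 ≡ 333 (mod 733)
608^32 ≡ 333^2 = 110889 ≡ 206 (mod 733)
608^64 ≡ 206^2 = 42436 ≡ 655 (mod 733)
608^128 ≡ 655^2 = 429025 ≡ 220 (mod 733)
608^256 ≡ 220^2 = 48400 ≡ 22 (mod 733)
608^512 ≡ 22^2 = 484 (mod 733)
608^1024 ≡ 484^2 = 234256 ≡ 429 (mod 733)
608^2048 ≡ 429^2 = 184041 ≡ 58 (mod 733)
608^3346 = 608^2048 × 608^1024 × 608^256 × 608^16 × 608^2 ≡ 58 × 429 × 22 × 333 × 232 (mod 733).
Accumulate the product:
58 × 429 = 24882 ≡ 693
693 × 22 = 15246 ≡ 586
586 × 333 = 195138 ≡ 160
160 × 232 = 37120 ≡ 470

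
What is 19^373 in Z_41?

15

By square-and-multiply:
373 in binary is 101110101, i.e. 373 = 256 + 64 + 32 + 16 + 4 + 1.
19^1 ≡ 19 (mod 41)
19^2 ≡ 19^2 = 361 ≡ 33 (mod 41)
19^4 ≡ 33^2 = 1089 ≡ 23 (mod 41)
19^8 ≡ 23^2 = 529 ≡ 37 (mod 41)
19^16 ≡ 37^2 = 1369 ≡ 16 (mod 41)
19^32 ≡ 16^2 = 256 ≡ 10 (mod 41)
19^64 ≡ 10^2 = 100 ≡ 18 (mod 41)
19^128 ≡ 18^2 = 324 ≡ 37 (mod 41)
19^256 ≡ 37^2 = 1369 ≡ 16 (mod 41)
19^373 = 19^256 · 19^64 · 19^32 · 19^16 · 19^4 · 19^1 ≡ 16 · 18 · 10 · 16 · 23 · 19 (mod 41).
Accumulate the product:
16 · 18 = 288 ≡ 1
1 · 10 = 10
10 · 16 = 160 ≡ 37
37 · 23 = 851 ≡ 31
31 · 19 = 589 ≡ 15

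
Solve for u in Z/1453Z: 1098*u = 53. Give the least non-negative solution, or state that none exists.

843

gcd(1098, 1453) = 1, so a unique solution mod 1453 exists.
1098⁻¹ ≡ 1277 (mod 1453).
u ≡ 1277*53 ≡ 843 (mod 1453).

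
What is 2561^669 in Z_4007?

1272

669 in binary is 1010011101, i.e. 669 = 512 + 128 + 16 + 8 + 4 + 1.
2561^1 ≡ 2561 (mod 4007)
2561^2 ≡ 2561^2 = 6558721 ≡ 3269 (mod 4007)
2561^4 ≡ 3269^2 = 10686361 ≡ 3699 (mod 4007)
2561^8 ≡ 3699^2 = 13682601 ≡ 2703 (mod 4007)
2561^16 ≡ 2703^2 = 7306209 ≡ 1448 (mod 4007)
2561^32 ≡ 1448^2 = 2096704 ≡ 1043 (mod 4007)
2561^64 ≡ 1043^2 = 1087849 ≡ 1952 (mod 4007)
2561^128 ≡ 1952^2 = 3810304 ≡ 3654 (mod 4007)
2561^256 ≡ 3654^2 = 13351716 ≡ 392 (mod 4007)
2561^512 ≡ 392^2 = 153664 ≡ 1398 (mod 4007)
2561^669 = 2561^512 * 2561^128 * 2561^16 * 2561^8 * 2561^4 * 2561^1 ≡ 1398 * 3654 * 1448 * 2703 * 3699 * 2561 (mod 4007).
Accumulate the product:
1398 * 3654 = 5108292 ≡ 3374
3374 * 1448 = 4885552 ≡ 1019
1019 * 2703 = 2754357 ≡ 1548
1548 * 3699 = 5726052 ≡ 49
49 * 2561 = 125489 ≡ 1272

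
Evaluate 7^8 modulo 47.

By square-and-multiply:
7^1 ≡ 7 (mod 47)
7^2 ≡ 7^2 = 49 ≡ 2 (mod 47)
7^4 ≡ 2^2 = 4 (mod 47)
7^8 ≡ 4^2 = 16 (mod 47)
So 7^8 ≡ 16 (mod 47).

16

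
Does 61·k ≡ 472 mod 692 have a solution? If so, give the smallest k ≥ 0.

gcd(61, 692) = 1, so a unique solution mod 692 exists.
61⁻¹ ≡ 329 (mod 692).
k ≡ 329·472 ≡ 280 (mod 692).

280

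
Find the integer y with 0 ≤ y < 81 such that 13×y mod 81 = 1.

25

Run the extended Euclidean algorithm:
81 = 6·13 + 3
13 = 4·3 + 1
3 = 3·1 + 0
gcd(13, 81) = 1, so the inverse exists.
Bézout: 1 = −4·81 + 25·13.
So 13⁻¹ ≡ 25 (mod 81).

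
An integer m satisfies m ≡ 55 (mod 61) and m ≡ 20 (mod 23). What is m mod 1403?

61⁻¹ mod 23: 61*20 ≡ 1 (mod 23), so 61⁻¹ ≡ 20.
m = 55 + 61*((20 − 55)*20 mod 23) = 55 + 61*13 = 848.
Check: 848 mod 61 = 55, 848 mod 23 = 20. ✓

848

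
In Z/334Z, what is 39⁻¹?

Run the extended Euclidean algorithm:
334 = 8*39 + 22
39 = 1*22 + 17
22 = 1*17 + 5
17 = 3*5 + 2
5 = 2*2 + 1
2 = 2*1 + 0
gcd(39, 334) = 1, so the inverse exists.
Bézout: 1 = 16*334 − 137*39.
So 39⁻¹ ≡ −137 ≡ 197 (mod 334).

197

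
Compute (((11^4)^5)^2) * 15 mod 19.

13

(11)^4 ≡ 11 (mod 19)
(11)^5 ≡ 7 (mod 19)
(7)^2 ≡ 11 (mod 19)
11 * 15 = 165 ≡ 13 (mod 19)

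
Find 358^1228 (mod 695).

1228 in binary is 10011001100, i.e. 1228 = 1024 + 128 + 64 + 8 + 4.
358^1 ≡ 358 (mod 695)
358^2 ≡ 358^2 = 128164 ≡ 284 (mod 695)
358^4 ≡ 284^2 = 80656 ≡ 36 (mod 695)
358^8 ≡ 36^2 = 1296 ≡ 601 (mod 695)
358^16 ≡ 601^2 = 361201 ≡ 496 (mod 695)
358^32 ≡ 496^2 = 246016 ≡ 681 (mod 695)
358^64 ≡ 681^2 = 463761 ≡ 196 (mod 695)
358^128 ≡ 196^2 = 38416 ≡ 191 (mod 695)
358^256 ≡ 191^2 = 36481 ≡ 341 (mod 695)
358^512 ≡ 341^2 = 116281 ≡ 216 (mod 695)
358^1024 ≡ 216^2 = 46656 ≡ 91 (mod 695)
358^1228 = 358^1024 * 358^128 * 358^64 * 358^8 * 358^4 ≡ 91 * 191 * 196 * 601 * 36 (mod 695).
Accumulate the product:
91 * 191 = 17381 ≡ 6
6 * 196 = 1176 ≡ 481
481 * 601 = 289081 ≡ 656
656 * 36 = 23616 ≡ 681

681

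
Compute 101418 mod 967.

101418 = 104*967 + 850, so 101418 ≡ 850 (mod 967).

850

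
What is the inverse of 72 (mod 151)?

Run the extended Euclidean algorithm:
151 = 2×72 + 7
72 = 10×7 + 2
7 = 3×2 + 1
2 = 2×1 + 0
gcd(72, 151) = 1, so the inverse exists.
Bézout: 1 = 31×151 − 65×72.
So 72⁻¹ ≡ −65 ≡ 86 (mod 151).

86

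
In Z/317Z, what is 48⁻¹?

317 = 6·48 + 29
48 = 1·29 + 19
29 = 1·19 + 10
19 = 1·10 + 9
10 = 1·9 + 1
9 = 9·1 + 0
gcd(48, 317) = 1, so the inverse exists.
Back-substitute for 1:
1 = 1·10 − 1·9
  = −1·19 + 2·10
  = 2·29 − 3·19
  = −3·48 + 5·29
  = 5·317 − 33·48
So 48⁻¹ ≡ −33 ≡ 284 (mod 317).

284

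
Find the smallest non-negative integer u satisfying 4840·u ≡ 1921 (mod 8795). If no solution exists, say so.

no solution

gcd(4840, 8795) = 5, and 5 does not divide 1921.
So the congruence has no solution.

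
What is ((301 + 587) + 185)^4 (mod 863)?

301 + 587 = 888 ≡ 25 (mod 863)
25 + 185 = 210
(210)^4 ≡ 665 (mod 863)

665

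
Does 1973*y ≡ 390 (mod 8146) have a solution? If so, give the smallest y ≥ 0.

gcd(1973, 8146) = 1, so a unique solution mod 8146 exists.
1973⁻¹ ≡ 3175 (mod 8146).
y ≡ 3175*390 ≡ 58 (mod 8146).

58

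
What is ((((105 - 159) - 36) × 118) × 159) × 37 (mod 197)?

105 - 159 = -54 ≡ 143 (mod 197)
143 - 36 = 107
107 × 118 = 12626 ≡ 18 (mod 197)
18 × 159 = 2862 ≡ 104 (mod 197)
104 × 37 = 3848 ≡ 105 (mod 197)

105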